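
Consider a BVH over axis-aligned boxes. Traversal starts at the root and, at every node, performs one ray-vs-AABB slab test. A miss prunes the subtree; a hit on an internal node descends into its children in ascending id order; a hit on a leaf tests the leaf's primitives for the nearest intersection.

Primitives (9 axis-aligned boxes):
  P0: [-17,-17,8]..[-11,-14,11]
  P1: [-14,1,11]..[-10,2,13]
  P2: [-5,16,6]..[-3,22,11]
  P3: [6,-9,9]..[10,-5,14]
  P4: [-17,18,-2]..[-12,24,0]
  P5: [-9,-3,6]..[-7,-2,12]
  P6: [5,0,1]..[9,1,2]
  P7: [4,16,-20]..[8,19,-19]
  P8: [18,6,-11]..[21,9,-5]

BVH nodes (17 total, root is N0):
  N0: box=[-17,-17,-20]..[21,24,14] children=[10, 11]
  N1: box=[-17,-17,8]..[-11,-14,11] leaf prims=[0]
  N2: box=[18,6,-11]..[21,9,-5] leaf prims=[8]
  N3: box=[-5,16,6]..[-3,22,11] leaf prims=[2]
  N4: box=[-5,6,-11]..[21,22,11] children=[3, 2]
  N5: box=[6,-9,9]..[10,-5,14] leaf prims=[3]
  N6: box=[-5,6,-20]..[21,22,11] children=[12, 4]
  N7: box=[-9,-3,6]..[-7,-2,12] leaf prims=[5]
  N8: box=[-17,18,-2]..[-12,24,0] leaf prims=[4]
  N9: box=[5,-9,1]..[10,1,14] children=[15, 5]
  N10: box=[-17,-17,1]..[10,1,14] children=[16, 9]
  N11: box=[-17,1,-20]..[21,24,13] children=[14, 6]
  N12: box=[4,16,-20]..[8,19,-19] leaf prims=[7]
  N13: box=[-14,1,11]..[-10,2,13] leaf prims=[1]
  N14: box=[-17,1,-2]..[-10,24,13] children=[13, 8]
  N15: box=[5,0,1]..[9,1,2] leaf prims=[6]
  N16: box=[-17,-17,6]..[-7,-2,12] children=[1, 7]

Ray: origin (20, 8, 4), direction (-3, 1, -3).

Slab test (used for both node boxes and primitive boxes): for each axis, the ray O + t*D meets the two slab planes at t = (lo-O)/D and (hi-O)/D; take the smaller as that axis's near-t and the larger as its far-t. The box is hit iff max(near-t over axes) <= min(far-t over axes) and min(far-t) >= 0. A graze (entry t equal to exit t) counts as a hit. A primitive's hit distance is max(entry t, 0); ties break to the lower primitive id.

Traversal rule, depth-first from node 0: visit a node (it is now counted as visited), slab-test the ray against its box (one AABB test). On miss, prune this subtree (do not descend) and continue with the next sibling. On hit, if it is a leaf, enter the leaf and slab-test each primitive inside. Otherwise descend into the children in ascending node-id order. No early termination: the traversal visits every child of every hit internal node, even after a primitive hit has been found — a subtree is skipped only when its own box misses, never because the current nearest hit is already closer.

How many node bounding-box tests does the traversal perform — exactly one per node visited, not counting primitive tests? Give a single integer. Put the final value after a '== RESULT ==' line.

Traverse from the root:
N0 x:[-1/3,37/3] y:[-25,16] z:[-10/3,8] -> hit [-1/3,8], descend [10, 11]
  N10 x:[10/3,37/3] y:[-25,-7] z:[-10/3,1] -> miss, prune
  N11 x:[-1/3,37/3] y:[-7,16] z:[-3,8] -> hit [-1/3,8], descend [6, 14]
    N6 x:[-1/3,25/3] y:[-2,14] z:[-7/3,8] -> hit [-1/3,8], descend [4, 12]
      N4 x:[-1/3,25/3] y:[-2,14] z:[-7/3,5] -> hit [-1/3,5], descend [2, 3]
        N2 x:[-1/3,2/3] y:[-2,1] z:[3,5] -> miss, prune
        N3 x:[23/3,25/3] y:[8,14] z:[-7/3,-2/3] -> miss, prune
      N12 x:[4,16/3] y:[8,11] z:[23/3,8] -> miss, prune
    N14 x:[10,37/3] y:[-7,16] z:[-3,2] -> miss, prune

Summary -> nodes [0, 10, 11, 6, 4, 2, 3, 12, 14]; box-tests=9; leaf-entries=0; first=miss

== RESULT ==
9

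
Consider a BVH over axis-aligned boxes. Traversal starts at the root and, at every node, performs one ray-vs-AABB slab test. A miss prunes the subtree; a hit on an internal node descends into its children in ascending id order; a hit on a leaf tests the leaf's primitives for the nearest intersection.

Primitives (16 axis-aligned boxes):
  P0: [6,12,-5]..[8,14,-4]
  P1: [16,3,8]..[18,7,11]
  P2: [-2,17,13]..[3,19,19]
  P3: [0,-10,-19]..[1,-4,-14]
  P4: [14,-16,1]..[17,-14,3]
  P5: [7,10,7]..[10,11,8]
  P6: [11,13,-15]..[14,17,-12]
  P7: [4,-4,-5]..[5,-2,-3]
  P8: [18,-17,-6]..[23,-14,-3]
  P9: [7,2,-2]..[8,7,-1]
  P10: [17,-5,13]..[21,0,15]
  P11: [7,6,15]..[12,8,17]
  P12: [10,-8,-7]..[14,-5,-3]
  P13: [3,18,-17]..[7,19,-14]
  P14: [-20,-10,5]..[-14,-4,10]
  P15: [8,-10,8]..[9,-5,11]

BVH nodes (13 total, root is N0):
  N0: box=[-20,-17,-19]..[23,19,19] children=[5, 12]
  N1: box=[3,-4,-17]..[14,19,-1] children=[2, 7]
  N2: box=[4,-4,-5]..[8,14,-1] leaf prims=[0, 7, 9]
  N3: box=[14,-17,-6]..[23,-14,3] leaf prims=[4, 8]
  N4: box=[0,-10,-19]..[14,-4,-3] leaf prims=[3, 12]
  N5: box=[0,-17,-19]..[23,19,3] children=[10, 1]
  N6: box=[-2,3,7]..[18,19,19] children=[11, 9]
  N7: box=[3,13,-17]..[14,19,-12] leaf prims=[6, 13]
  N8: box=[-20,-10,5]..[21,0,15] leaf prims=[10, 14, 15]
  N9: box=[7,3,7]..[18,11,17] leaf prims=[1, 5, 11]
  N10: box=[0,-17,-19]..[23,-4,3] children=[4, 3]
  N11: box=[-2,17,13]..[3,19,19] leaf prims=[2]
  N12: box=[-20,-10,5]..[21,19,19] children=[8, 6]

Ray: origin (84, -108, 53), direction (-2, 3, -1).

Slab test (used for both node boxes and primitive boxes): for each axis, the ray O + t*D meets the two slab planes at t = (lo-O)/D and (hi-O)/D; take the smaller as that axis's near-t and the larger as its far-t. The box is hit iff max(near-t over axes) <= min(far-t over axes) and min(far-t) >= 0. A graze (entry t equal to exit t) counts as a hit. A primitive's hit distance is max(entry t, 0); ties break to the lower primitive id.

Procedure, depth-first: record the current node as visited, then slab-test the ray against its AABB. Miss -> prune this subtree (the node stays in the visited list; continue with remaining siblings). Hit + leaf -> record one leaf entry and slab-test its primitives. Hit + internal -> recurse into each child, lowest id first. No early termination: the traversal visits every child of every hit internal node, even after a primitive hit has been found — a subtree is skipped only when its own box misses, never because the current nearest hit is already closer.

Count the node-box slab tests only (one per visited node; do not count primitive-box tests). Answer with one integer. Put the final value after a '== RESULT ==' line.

Traverse from the root:
N0 x:[61/2,52] y:[91/3,127/3] z:[34,72] -> hit [34,127/3], descend [5, 12]
  N5 x:[61/2,42] y:[91/3,127/3] z:[50,72] -> miss, prune
  N12 x:[63/2,52] y:[98/3,127/3] z:[34,48] -> hit [34,127/3], descend [6, 8]
    N6 x:[33,43] y:[37,127/3] z:[34,46] -> hit [37,127/3], descend [9, 11]
      N9 x:[33,77/2] y:[37,119/3] z:[36,46] -> hit [37,77/2] leaf, test {P1(miss), P5(miss), P11@t=38}
      N11 x:[81/2,43] y:[125/3,127/3] z:[34,40] -> miss, prune
    N8 x:[63/2,52] y:[98/3,36] z:[38,48] -> miss, prune

order=[0, 5, 12, 6, 9, 11, 8]  |boxes|=7  |leaves|=1  hit=P11

== RESULT ==
7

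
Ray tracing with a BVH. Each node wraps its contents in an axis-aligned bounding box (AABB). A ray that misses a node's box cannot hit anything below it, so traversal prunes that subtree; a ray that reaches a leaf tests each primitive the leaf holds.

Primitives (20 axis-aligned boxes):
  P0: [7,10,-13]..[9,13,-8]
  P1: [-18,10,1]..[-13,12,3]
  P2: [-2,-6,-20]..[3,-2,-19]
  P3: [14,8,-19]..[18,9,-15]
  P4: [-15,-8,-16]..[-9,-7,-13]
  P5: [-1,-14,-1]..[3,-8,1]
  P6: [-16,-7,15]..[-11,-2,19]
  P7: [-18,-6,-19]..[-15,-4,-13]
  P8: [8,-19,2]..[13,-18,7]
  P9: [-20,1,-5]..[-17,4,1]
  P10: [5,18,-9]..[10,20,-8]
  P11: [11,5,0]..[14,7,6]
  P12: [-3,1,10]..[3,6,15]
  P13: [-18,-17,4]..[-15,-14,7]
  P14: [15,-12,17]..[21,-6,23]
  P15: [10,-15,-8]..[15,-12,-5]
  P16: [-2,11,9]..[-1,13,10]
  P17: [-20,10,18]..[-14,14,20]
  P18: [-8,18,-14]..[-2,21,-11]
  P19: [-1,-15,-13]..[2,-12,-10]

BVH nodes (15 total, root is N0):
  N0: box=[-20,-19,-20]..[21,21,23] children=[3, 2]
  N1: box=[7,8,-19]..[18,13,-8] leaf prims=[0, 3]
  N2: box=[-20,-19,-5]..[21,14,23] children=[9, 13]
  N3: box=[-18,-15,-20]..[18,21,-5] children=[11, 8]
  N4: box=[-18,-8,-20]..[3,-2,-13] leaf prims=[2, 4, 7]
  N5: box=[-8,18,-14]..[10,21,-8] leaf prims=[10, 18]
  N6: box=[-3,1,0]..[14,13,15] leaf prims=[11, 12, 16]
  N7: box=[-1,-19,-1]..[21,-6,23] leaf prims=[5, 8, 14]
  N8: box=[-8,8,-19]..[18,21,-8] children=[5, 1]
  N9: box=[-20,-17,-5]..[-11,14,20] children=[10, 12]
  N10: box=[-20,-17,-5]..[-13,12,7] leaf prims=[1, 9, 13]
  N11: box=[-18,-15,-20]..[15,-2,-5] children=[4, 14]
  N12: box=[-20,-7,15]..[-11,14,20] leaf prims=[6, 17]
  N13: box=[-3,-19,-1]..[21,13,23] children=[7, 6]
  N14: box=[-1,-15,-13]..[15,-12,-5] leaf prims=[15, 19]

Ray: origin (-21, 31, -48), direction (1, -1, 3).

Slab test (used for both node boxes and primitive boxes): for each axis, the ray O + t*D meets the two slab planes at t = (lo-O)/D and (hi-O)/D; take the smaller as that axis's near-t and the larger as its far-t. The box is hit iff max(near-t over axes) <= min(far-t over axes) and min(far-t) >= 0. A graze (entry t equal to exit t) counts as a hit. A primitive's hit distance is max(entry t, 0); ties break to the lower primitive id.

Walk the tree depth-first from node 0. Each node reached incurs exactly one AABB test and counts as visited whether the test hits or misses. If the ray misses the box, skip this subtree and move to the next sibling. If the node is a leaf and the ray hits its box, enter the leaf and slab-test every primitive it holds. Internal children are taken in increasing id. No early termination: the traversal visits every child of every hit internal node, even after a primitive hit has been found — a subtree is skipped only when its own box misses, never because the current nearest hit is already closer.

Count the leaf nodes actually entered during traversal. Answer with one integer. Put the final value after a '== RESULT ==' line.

Trace the traversal:
N0 x:[1,42] y:[10,50] z:[28/3,71/3] -> hit [10,71/3], descend [2, 3]
  N2 x:[1,42] y:[17,50] z:[43/3,71/3] -> hit [17,71/3], descend [9, 13]
    N9 x:[1,10] y:[17,48] z:[43/3,68/3] -> miss, prune
    N13 x:[18,42] y:[18,50] z:[47/3,71/3] -> hit [18,71/3], descend [6, 7]
      N6 x:[18,35] y:[18,30] z:[16,21] -> hit [18,21] leaf, test {P11(miss), P12(miss), P16@t=19}
      N7 x:[20,42] y:[37,50] z:[47/3,71/3] -> miss, prune
  N3 x:[3,39] y:[10,46] z:[28/3,43/3] -> hit [10,43/3], descend [8, 11]
    N8 x:[13,39] y:[10,23] z:[29/3,40/3] -> hit [13,40/3], descend [1, 5]
      N1 x:[28,39] y:[18,23] z:[29/3,40/3] -> miss, prune
      N5 x:[13,31] y:[10,13] z:[34/3,40/3] -> hit [13,13] leaf, test {P10(miss), P18(miss)}
    N11 x:[3,36] y:[33,46] z:[28/3,43/3] -> miss, prune

Visited [0, 2, 9, 13, 6, 7, 3, 8, 1, 5, 11]. Tests: 11 box, 2 leaf. Nearest: P16.

== RESULT ==
2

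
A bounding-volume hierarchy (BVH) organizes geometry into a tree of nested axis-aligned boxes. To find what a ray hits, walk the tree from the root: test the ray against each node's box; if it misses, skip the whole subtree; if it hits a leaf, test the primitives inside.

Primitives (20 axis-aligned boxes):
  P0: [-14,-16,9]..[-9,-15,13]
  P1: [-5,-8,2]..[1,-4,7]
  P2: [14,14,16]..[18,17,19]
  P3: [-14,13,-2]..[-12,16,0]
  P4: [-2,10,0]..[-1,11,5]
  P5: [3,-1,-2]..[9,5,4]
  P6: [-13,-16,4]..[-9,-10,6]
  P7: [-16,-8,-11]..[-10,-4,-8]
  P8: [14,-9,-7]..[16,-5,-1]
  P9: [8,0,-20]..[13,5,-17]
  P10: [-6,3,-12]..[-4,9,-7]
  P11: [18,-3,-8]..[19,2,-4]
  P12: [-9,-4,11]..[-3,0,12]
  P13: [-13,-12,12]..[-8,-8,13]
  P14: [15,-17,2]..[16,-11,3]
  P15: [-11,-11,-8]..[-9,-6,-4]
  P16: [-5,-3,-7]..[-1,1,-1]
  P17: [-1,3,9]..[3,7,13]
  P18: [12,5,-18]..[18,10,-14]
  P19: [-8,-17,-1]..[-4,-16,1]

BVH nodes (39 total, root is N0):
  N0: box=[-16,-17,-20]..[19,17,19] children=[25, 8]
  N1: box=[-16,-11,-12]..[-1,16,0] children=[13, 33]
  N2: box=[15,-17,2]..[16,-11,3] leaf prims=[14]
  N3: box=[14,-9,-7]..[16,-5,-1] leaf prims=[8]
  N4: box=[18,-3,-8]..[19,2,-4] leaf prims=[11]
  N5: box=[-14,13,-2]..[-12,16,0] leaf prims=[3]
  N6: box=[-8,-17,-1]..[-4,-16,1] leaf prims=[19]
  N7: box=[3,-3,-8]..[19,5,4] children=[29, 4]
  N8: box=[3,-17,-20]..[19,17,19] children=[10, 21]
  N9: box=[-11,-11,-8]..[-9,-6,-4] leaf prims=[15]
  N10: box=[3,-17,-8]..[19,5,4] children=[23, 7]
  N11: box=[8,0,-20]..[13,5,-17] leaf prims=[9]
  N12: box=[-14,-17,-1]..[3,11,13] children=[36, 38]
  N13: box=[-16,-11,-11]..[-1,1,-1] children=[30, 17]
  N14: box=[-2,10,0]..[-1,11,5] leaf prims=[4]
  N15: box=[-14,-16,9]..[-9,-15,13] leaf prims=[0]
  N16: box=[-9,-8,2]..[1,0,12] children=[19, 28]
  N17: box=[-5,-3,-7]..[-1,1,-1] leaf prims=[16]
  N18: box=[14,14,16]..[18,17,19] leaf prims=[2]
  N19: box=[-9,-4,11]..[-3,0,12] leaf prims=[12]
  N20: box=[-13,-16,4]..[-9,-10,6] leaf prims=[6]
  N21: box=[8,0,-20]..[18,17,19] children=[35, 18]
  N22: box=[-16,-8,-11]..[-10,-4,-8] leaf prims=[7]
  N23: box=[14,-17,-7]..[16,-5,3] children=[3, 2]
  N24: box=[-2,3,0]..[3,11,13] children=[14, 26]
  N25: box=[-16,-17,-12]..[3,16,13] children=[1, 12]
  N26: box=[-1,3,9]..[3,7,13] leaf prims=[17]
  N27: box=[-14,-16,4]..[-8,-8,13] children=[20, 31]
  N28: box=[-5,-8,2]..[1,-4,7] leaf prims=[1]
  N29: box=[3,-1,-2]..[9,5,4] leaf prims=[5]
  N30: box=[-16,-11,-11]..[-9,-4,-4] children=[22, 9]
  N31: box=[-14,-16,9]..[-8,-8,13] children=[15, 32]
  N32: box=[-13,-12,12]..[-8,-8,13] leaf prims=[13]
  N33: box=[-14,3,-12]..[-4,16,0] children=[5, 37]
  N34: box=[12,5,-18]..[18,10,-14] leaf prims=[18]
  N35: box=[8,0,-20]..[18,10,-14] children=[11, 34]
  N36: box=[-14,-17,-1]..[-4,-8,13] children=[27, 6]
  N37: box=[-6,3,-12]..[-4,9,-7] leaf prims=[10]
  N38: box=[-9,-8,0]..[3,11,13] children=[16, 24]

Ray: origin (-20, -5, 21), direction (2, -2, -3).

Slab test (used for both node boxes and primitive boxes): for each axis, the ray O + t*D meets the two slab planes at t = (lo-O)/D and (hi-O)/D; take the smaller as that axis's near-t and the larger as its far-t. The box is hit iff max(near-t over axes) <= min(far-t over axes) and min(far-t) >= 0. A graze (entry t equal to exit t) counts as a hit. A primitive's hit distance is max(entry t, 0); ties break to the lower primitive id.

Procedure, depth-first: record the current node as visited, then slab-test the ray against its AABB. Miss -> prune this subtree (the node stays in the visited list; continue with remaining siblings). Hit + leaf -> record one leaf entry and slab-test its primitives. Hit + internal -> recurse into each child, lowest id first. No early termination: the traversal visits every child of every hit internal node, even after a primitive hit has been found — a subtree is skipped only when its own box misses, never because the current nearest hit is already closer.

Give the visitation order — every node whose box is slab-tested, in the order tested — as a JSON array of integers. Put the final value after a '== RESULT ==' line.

Traverse from the root:
N0 x:[2,39/2] y:[-11,6] z:[2/3,41/3] -> hit [2,6], descend [8, 25]
  N8 x:[23/2,39/2] y:[-11,6] z:[2/3,41/3] -> miss, prune
  N25 x:[2,23/2] y:[-21/2,6] z:[8/3,11] -> hit [8/3,6], descend [1, 12]
    N1 x:[2,19/2] y:[-21/2,3] z:[7,11] -> miss, prune
    N12 x:[3,23/2] y:[-8,6] z:[8/3,22/3] -> hit [3,6], descend [36, 38]
      N36 x:[3,8] y:[3/2,6] z:[8/3,22/3] -> hit [3,6], descend [6, 27]
        N6 x:[6,8] y:[11/2,6] z:[20/3,22/3] -> miss, prune
        N27 x:[3,6] y:[3/2,11/2] z:[8/3,17/3] -> hit [3,11/2], descend [20, 31]
          N20 x:[7/2,11/2] y:[5/2,11/2] z:[5,17/3] -> hit [5,11/2] leaf, test {P6@t=5}
          N31 x:[3,6] y:[3/2,11/2] z:[8/3,4] -> hit [3,4], descend [15, 32]
            N15 x:[3,11/2] y:[5,11/2] z:[8/3,4] -> miss, prune
            N32 x:[7/2,6] y:[3/2,7/2] z:[8/3,3] -> miss, prune
      N38 x:[11/2,23/2] y:[-8,3/2] z:[8/3,7] -> miss, prune

Summary -> nodes [0, 8, 25, 1, 12, 36, 6, 27, 20, 31, 15, 32, 38]; box-tests=13; leaf-entries=1; first=P6

== RESULT ==
[0, 8, 25, 1, 12, 36, 6, 27, 20, 31, 15, 32, 38]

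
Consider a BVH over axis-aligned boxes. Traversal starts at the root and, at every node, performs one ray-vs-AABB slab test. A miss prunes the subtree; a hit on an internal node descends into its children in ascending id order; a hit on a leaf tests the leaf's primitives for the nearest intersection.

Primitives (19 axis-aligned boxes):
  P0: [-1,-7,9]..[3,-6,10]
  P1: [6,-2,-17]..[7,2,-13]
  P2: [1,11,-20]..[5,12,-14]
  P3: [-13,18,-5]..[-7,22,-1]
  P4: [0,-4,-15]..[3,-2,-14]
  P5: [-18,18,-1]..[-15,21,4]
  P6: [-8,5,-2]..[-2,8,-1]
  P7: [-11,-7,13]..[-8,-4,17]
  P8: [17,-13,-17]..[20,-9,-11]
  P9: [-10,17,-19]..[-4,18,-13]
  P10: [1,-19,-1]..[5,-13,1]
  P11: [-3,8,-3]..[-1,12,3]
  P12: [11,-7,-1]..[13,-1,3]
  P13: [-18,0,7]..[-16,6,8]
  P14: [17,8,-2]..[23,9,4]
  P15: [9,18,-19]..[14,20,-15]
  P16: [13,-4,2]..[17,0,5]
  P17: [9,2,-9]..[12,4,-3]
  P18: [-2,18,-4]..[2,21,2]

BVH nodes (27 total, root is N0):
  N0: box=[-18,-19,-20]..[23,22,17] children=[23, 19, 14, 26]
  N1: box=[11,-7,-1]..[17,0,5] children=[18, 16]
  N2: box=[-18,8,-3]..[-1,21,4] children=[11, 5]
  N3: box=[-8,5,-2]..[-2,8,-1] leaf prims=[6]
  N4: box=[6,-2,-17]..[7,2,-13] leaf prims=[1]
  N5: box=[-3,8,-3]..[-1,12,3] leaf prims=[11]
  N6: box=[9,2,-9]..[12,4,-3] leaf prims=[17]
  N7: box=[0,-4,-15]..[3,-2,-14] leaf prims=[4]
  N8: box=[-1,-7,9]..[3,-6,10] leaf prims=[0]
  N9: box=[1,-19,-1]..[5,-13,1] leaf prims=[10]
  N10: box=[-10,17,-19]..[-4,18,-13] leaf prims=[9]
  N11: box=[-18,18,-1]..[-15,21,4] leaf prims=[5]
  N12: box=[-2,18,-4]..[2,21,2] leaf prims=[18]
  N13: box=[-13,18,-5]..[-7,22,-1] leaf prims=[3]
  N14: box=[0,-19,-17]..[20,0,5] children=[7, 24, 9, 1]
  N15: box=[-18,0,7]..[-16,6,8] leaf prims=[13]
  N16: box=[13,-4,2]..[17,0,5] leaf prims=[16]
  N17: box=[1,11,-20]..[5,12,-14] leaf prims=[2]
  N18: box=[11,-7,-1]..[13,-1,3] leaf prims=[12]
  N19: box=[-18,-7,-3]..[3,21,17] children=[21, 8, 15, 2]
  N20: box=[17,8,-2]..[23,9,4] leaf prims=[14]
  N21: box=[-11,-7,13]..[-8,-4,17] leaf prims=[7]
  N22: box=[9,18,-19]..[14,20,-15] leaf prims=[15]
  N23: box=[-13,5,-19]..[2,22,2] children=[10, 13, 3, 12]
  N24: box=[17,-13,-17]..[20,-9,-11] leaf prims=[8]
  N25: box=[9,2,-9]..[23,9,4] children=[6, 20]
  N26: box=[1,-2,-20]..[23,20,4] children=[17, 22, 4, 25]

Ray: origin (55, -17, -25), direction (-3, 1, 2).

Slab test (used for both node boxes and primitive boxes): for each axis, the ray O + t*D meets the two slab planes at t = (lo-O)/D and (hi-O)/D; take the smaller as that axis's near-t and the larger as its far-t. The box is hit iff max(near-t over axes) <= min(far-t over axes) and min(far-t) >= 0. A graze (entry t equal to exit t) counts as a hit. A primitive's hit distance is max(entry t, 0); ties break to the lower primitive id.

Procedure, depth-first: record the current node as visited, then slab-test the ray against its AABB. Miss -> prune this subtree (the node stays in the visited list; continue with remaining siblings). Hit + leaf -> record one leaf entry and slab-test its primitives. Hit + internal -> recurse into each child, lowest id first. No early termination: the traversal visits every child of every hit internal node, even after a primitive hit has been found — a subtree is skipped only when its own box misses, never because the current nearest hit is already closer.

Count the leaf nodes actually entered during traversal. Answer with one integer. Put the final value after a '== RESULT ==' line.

Trace the traversal:
N0 x:[32/3,73/3] y:[-2,39] z:[5/2,21] -> hit [32/3,21], descend [14, 19, 23, 26]
  N14 x:[35/3,55/3] y:[-2,17] z:[4,15] -> hit [35/3,15], descend [1, 7, 9, 24]
    N1 x:[38/3,44/3] y:[10,17] z:[12,15] -> hit [38/3,44/3], descend [16, 18]
      N16 x:[38/3,14] y:[13,17] z:[27/2,15] -> hit [27/2,14] leaf, test {P16@t=27/2}
      N18 x:[14,44/3] y:[10,16] z:[12,14] -> hit [14,14] leaf, test {P12@t=14}
    N7 x:[52/3,55/3] y:[13,15] z:[5,11/2] -> miss, prune
    N9 x:[50/3,18] y:[-2,4] z:[12,13] -> miss, prune
    N24 x:[35/3,38/3] y:[4,8] z:[4,7] -> miss, prune
  N19 x:[52/3,73/3] y:[10,38] z:[11,21] -> hit [52/3,21], descend [2, 8, 15, 21]
    N2 x:[56/3,73/3] y:[25,38] z:[11,29/2] -> miss, prune
    N8 x:[52/3,56/3] y:[10,11] z:[17,35/2] -> miss, prune
    N15 x:[71/3,73/3] y:[17,23] z:[16,33/2] -> miss, prune
    N21 x:[21,22] y:[10,13] z:[19,21] -> miss, prune
  N23 x:[53/3,68/3] y:[22,39] z:[3,27/2] -> miss, prune
  N26 x:[32/3,18] y:[15,37] z:[5/2,29/2] -> miss, prune

order=[0, 14, 1, 16, 18, 7, 9, 24, 19, 2, 8, 15, 21, 23, 26]  |boxes|=15  |leaves|=2  hit=P16

== RESULT ==
2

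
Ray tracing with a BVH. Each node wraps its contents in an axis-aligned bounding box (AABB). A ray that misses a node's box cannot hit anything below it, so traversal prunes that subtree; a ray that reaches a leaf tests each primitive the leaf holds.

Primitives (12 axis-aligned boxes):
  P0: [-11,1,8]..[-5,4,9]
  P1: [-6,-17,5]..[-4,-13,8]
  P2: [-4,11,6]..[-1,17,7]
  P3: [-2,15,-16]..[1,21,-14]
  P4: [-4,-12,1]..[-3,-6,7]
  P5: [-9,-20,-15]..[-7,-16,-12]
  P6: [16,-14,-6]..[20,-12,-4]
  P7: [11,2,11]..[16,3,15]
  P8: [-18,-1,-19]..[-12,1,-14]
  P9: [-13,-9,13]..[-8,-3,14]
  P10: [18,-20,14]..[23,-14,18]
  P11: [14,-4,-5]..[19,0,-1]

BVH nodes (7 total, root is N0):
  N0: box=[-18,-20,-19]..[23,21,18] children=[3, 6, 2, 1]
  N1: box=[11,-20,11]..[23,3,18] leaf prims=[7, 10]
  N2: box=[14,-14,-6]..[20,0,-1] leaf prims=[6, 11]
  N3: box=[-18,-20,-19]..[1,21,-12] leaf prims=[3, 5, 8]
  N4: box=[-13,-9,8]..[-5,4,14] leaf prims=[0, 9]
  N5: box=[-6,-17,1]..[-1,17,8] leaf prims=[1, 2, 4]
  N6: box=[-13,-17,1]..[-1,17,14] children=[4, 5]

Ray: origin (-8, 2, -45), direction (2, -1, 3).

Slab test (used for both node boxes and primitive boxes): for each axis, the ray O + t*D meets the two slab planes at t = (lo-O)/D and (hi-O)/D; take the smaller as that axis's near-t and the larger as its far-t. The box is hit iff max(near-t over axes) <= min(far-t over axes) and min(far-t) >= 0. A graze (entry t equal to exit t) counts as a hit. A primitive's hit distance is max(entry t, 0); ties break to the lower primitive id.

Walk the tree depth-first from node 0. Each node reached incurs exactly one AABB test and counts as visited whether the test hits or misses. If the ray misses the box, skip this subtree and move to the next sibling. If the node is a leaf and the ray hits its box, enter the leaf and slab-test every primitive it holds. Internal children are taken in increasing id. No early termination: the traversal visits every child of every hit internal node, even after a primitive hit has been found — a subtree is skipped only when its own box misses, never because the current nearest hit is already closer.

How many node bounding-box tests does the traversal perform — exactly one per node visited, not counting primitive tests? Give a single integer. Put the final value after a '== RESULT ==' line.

Walk:
N0 x:[-5,31/2] y:[-19,22] z:[26/3,21] -> hit [26/3,31/2], descend [1, 2, 3, 6]
  N1 x:[19/2,31/2] y:[-1,22] z:[56/3,21] -> miss, prune
  N2 x:[11,14] y:[2,16] z:[13,44/3] -> hit [13,14] leaf, test {P6(miss), P11(miss)}
  N3 x:[-5,9/2] y:[-19,22] z:[26/3,11] -> miss, prune
  N6 x:[-5/2,7/2] y:[-15,19] z:[46/3,59/3] -> miss, prune

5 AABB tests over nodes [0, 1, 2, 3, 6]; 1 leaf entered; closest miss.

== RESULT ==
5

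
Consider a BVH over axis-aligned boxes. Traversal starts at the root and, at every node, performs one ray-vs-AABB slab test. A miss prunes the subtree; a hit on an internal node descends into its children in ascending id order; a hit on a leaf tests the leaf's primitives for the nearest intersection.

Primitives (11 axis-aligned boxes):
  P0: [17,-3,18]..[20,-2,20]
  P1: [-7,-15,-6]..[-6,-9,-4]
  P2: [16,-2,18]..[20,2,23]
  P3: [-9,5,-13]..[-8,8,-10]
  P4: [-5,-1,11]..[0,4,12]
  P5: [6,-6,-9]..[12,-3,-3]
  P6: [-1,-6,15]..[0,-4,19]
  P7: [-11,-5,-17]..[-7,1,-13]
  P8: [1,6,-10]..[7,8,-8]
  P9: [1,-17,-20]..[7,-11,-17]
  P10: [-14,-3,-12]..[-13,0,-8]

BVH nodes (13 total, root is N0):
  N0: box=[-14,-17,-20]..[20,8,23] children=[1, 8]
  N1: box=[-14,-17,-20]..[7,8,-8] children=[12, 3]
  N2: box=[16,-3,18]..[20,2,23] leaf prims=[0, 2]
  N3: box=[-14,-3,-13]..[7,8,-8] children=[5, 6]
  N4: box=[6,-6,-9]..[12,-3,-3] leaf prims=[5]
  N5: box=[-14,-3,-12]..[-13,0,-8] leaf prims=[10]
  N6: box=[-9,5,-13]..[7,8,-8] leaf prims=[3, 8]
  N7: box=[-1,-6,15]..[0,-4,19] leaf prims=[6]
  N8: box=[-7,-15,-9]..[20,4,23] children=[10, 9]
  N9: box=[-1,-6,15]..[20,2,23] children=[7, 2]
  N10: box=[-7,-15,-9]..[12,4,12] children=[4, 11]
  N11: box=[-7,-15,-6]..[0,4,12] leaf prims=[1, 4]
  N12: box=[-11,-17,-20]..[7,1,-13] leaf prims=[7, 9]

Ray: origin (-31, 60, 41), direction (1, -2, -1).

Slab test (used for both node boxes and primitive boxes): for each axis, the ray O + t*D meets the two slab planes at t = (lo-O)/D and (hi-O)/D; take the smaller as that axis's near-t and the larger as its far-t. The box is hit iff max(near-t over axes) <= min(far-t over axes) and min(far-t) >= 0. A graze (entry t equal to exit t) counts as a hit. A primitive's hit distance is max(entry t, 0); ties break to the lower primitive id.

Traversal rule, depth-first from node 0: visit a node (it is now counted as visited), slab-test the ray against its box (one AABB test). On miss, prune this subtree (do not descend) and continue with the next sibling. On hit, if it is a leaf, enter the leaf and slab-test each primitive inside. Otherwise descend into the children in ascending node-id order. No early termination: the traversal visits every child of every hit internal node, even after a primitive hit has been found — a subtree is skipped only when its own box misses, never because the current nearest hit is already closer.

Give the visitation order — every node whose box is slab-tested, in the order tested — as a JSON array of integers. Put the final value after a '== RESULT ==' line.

Walk:
N0 x:[17,51] y:[26,77/2] z:[18,61] -> hit [26,77/2], descend [1, 8]
  N1 x:[17,38] y:[26,77/2] z:[49,61] -> miss, prune
  N8 x:[24,51] y:[28,75/2] z:[18,50] -> hit [28,75/2], descend [9, 10]
    N9 x:[30,51] y:[29,33] z:[18,26] -> miss, prune
    N10 x:[24,43] y:[28,75/2] z:[29,50] -> hit [29,75/2], descend [4, 11]
      N4 x:[37,43] y:[63/2,33] z:[44,50] -> miss, prune
      N11 x:[24,31] y:[28,75/2] z:[29,47] -> hit [29,31] leaf, test {P1(miss), P4@t=29}

Visited [0, 1, 8, 9, 10, 4, 11]. Tests: 7 box, 1 leaf. Nearest: P4.

== RESULT ==
[0, 1, 8, 9, 10, 4, 11]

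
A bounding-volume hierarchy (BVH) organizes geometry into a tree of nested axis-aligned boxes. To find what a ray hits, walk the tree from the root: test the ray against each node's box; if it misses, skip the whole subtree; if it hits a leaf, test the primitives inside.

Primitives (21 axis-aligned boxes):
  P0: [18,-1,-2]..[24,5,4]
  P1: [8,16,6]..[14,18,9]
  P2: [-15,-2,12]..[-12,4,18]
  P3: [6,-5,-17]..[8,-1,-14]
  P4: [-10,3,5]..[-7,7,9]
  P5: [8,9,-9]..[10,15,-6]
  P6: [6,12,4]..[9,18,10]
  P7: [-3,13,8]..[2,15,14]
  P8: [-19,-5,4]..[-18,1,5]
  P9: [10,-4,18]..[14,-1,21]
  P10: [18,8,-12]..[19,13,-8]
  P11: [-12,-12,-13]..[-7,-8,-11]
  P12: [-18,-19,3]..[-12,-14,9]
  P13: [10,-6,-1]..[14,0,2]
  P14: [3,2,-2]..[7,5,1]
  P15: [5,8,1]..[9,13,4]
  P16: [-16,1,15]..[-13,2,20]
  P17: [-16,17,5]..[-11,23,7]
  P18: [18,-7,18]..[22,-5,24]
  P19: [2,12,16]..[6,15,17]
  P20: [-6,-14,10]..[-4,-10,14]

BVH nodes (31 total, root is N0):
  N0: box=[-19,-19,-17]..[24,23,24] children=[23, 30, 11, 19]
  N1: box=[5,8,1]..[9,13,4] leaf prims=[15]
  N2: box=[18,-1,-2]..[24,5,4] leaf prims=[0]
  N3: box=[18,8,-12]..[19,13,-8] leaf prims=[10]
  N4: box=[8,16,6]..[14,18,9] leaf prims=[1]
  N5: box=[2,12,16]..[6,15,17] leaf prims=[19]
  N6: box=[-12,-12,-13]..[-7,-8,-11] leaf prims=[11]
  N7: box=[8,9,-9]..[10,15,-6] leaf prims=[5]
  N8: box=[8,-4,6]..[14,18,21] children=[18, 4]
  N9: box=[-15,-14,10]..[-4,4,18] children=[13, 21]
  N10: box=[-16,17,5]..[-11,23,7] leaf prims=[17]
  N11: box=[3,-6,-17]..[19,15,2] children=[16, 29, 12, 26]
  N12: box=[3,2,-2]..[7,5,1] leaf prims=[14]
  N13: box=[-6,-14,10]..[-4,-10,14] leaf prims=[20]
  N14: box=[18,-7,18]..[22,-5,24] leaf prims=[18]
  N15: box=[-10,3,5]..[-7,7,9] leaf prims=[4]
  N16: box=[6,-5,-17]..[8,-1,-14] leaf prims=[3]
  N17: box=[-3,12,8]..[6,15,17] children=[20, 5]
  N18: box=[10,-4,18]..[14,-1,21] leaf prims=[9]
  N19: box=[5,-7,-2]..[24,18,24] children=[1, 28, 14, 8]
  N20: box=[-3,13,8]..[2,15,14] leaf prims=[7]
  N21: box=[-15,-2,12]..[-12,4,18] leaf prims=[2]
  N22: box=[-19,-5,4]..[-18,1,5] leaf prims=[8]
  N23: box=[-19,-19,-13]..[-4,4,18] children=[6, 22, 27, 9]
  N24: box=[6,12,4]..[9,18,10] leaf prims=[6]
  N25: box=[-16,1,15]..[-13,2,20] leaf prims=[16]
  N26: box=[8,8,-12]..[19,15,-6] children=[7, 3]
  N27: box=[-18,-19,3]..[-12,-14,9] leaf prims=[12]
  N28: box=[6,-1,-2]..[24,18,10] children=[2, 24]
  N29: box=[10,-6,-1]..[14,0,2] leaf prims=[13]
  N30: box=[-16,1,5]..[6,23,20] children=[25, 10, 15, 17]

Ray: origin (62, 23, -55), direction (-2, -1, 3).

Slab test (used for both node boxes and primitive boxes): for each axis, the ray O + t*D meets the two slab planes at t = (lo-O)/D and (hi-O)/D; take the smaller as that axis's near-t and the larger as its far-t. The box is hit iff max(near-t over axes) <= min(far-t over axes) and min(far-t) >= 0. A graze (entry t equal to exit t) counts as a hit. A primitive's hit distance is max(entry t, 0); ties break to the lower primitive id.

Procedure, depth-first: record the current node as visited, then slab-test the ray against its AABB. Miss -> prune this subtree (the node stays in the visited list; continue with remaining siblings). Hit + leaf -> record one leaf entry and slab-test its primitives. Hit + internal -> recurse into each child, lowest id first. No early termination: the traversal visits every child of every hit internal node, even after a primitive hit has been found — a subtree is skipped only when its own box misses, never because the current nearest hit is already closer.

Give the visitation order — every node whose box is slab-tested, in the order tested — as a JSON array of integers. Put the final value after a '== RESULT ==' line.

Trace the traversal:
N0 x:[19,81/2] y:[0,42] z:[38/3,79/3] -> hit [19,79/3], descend [11, 19, 23, 30]
  N11 x:[43/2,59/2] y:[8,29] z:[38/3,19] -> miss, prune
  N19 x:[19,57/2] y:[5,30] z:[53/3,79/3] -> hit [19,79/3], descend [1, 8, 14, 28]
    N1 x:[53/2,57/2] y:[10,15] z:[56/3,59/3] -> miss, prune
    N8 x:[24,27] y:[5,27] z:[61/3,76/3] -> hit [24,76/3], descend [4, 18]
      N4 x:[24,27] y:[5,7] z:[61/3,64/3] -> miss, prune
      N18 x:[24,26] y:[24,27] z:[73/3,76/3] -> hit [73/3,76/3] leaf, test {P9@t=73/3}
    N14 x:[20,22] y:[28,30] z:[73/3,79/3] -> miss, prune
    N28 x:[19,28] y:[5,24] z:[53/3,65/3] -> hit [19,65/3], descend [2, 24]
      N2 x:[19,22] y:[18,24] z:[53/3,59/3] -> hit [19,59/3] leaf, test {P0@t=19}
      N24 x:[53/2,28] y:[5,11] z:[59/3,65/3] -> miss, prune
  N23 x:[33,81/2] y:[19,42] z:[14,73/3] -> miss, prune
  N30 x:[28,39] y:[0,22] z:[20,25] -> miss, prune

order=[0, 11, 19, 1, 8, 4, 18, 14, 28, 2, 24, 23, 30]  |boxes|=13  |leaves|=2  hit=P0

== RESULT ==
[0, 11, 19, 1, 8, 4, 18, 14, 28, 2, 24, 23, 30]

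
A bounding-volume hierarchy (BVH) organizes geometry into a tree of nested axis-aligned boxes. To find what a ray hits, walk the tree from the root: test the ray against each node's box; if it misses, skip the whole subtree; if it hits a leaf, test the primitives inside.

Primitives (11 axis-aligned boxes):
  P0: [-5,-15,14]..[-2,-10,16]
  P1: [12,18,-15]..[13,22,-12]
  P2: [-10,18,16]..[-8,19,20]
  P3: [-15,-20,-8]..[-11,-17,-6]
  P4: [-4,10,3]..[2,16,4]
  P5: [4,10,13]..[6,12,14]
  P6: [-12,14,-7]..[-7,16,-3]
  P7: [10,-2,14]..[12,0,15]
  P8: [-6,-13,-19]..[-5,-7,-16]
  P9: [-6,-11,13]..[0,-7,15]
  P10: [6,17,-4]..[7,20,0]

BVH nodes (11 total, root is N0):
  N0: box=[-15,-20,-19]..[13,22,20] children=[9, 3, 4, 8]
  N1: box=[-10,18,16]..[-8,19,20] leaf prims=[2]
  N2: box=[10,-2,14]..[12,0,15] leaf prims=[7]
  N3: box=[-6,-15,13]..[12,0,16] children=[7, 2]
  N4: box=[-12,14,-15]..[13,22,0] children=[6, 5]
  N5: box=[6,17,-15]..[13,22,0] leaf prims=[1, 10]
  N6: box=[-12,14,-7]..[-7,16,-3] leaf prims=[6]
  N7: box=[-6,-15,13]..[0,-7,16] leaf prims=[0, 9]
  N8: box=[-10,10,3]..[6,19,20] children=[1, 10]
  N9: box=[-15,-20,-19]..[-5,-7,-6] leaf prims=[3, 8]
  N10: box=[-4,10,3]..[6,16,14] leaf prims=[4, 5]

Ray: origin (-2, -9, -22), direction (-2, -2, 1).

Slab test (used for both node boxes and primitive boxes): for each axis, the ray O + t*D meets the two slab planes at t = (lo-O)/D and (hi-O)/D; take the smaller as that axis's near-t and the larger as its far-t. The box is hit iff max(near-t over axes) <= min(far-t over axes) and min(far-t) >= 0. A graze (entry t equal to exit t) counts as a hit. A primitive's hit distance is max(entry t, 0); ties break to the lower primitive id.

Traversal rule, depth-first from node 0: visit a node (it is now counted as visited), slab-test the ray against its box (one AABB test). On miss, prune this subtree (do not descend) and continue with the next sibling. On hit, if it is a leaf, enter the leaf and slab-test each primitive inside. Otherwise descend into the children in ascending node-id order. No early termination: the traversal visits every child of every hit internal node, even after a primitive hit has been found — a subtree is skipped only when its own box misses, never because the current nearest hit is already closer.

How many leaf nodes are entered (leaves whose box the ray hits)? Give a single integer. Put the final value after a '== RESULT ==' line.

Walk:
N0 x:[-15/2,13/2] y:[-31/2,11/2] z:[3,42] -> hit [3,11/2], descend [3, 4, 8, 9]
  N3 x:[-7,2] y:[-9/2,3] z:[35,38] -> miss, prune
  N4 x:[-15/2,5] y:[-31/2,-23/2] z:[7,22] -> miss, prune
  N8 x:[-4,4] y:[-14,-19/2] z:[25,42] -> miss, prune
  N9 x:[3/2,13/2] y:[-1,11/2] z:[3,16] -> hit [3,11/2] leaf, test {P3(miss), P8(miss)}

5 AABB tests over nodes [0, 3, 4, 8, 9]; 1 leaf entered; closest miss.

== RESULT ==
1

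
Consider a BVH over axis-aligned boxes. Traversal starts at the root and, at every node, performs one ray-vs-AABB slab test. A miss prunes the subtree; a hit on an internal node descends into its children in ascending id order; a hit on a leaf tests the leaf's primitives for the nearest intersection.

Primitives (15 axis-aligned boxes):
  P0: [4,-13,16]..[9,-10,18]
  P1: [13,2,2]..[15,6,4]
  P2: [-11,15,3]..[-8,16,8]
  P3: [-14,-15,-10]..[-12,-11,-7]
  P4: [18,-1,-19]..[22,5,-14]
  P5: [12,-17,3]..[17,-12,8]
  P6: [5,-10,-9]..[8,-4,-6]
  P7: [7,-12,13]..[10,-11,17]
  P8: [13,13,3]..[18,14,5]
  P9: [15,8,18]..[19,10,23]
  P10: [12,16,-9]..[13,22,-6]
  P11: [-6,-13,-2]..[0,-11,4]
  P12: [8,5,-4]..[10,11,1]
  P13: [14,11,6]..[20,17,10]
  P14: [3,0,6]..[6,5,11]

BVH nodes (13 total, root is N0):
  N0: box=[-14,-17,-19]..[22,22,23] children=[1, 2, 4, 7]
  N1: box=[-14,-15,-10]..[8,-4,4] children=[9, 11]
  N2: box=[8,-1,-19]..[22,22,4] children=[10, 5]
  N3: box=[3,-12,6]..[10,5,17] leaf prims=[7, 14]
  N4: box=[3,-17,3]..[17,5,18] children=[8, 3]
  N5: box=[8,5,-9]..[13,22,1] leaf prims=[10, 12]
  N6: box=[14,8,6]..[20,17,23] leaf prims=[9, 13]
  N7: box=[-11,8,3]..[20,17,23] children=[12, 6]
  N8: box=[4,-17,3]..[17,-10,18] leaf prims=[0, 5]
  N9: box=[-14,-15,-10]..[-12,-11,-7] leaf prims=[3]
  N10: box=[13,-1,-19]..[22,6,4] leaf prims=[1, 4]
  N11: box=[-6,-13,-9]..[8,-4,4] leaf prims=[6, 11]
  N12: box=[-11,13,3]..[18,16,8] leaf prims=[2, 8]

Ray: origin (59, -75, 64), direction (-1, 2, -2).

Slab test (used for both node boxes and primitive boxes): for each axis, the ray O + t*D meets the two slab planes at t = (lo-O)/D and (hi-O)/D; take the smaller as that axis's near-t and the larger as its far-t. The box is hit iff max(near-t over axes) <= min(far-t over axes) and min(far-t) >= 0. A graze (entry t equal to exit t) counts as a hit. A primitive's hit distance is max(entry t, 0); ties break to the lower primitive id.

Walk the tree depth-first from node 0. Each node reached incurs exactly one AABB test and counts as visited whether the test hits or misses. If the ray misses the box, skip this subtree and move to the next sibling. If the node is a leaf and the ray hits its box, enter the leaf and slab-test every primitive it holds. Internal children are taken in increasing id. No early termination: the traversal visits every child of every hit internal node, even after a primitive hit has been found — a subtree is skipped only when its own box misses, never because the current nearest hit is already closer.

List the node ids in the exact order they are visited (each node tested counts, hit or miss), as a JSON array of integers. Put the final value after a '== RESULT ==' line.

Traverse from the root:
N0 x:[37,73] y:[29,97/2] z:[41/2,83/2] -> hit [37,83/2], descend [1, 2, 4, 7]
  N1 x:[51,73] y:[30,71/2] z:[30,37] -> miss, prune
  N2 x:[37,51] y:[37,97/2] z:[30,83/2] -> hit [37,83/2], descend [5, 10]
    N5 x:[46,51] y:[40,97/2] z:[63/2,73/2] -> miss, prune
    N10 x:[37,46] y:[37,81/2] z:[30,83/2] -> hit [37,81/2] leaf, test {P1(miss), P4@t=39}
  N4 x:[42,56] y:[29,40] z:[23,61/2] -> miss, prune
  N7 x:[39,70] y:[83/2,46] z:[41/2,61/2] -> miss, prune

Visited [0, 1, 2, 5, 10, 4, 7]. Tests: 7 box, 1 leaf. Nearest: P4.

== RESULT ==
[0, 1, 2, 5, 10, 4, 7]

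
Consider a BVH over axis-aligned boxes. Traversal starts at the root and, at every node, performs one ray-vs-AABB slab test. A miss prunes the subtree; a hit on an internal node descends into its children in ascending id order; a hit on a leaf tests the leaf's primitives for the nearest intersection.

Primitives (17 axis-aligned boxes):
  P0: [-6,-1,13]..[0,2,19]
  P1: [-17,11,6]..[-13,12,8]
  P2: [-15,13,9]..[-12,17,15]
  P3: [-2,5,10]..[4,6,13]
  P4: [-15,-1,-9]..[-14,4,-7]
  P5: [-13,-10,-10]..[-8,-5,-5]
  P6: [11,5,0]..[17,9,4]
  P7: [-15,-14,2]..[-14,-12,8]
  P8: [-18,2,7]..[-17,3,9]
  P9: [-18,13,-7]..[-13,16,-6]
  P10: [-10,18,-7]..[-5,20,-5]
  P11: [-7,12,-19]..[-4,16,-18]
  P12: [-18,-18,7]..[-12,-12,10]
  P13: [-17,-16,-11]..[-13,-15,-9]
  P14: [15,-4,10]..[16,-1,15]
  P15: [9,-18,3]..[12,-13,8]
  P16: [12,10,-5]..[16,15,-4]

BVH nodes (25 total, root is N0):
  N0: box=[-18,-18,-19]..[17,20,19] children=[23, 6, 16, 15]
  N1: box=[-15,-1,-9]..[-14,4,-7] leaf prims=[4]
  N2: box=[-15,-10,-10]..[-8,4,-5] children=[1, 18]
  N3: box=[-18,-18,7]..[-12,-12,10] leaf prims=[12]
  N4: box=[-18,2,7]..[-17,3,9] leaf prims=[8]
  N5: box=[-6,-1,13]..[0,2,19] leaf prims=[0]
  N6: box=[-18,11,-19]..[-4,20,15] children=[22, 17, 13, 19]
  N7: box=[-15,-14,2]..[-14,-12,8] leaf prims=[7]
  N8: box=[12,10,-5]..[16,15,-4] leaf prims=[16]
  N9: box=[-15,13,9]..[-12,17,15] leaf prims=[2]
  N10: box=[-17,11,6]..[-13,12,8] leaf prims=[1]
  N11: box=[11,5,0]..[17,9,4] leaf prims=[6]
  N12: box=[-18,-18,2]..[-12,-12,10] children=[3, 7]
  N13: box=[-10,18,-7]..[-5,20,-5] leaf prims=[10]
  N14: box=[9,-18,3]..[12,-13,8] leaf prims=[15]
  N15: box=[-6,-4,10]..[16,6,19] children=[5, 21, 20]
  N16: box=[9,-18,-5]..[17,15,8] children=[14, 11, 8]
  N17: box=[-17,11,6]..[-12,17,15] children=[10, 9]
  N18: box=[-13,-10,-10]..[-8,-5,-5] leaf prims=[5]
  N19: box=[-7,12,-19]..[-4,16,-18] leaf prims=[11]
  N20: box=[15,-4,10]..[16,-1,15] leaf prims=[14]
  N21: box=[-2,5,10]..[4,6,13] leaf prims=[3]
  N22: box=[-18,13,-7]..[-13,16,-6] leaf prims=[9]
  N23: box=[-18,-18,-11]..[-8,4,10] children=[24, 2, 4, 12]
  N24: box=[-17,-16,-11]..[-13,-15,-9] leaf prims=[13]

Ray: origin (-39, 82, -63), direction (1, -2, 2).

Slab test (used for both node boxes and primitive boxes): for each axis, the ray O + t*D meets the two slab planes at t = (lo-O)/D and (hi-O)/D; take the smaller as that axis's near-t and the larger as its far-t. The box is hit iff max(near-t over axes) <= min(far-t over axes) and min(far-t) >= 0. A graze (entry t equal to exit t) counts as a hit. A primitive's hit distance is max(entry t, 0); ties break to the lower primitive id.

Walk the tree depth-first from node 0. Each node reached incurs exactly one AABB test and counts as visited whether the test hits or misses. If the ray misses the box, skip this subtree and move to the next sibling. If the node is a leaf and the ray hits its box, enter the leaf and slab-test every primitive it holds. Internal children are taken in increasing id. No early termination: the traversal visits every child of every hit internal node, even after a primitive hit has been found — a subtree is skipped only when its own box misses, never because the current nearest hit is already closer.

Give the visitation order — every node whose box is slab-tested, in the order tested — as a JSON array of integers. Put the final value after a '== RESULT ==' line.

Trace the traversal:
N0 x:[21,56] y:[31,50] z:[22,41] -> hit [31,41], descend [6, 15, 16, 23]
  N6 x:[21,35] y:[31,71/2] z:[22,39] -> hit [31,35], descend [13, 17, 19, 22]
    N13 x:[29,34] y:[31,32] z:[28,29] -> miss, prune
    N17 x:[22,27] y:[65/2,71/2] z:[69/2,39] -> miss, prune
    N19 x:[32,35] y:[33,35] z:[22,45/2] -> miss, prune
    N22 x:[21,26] y:[33,69/2] z:[28,57/2] -> miss, prune
  N15 x:[33,55] y:[38,43] z:[73/2,41] -> hit [38,41], descend [5, 20, 21]
    N5 x:[33,39] y:[40,83/2] z:[38,41] -> miss, prune
    N20 x:[54,55] y:[83/2,43] z:[73/2,39] -> miss, prune
    N21 x:[37,43] y:[38,77/2] z:[73/2,38] -> hit [38,38] leaf, test {P3@t=38}
  N16 x:[48,56] y:[67/2,50] z:[29,71/2] -> miss, prune
  N23 x:[21,31] y:[39,50] z:[26,73/2] -> miss, prune

Visited [0, 6, 13, 17, 19, 22, 15, 5, 20, 21, 16, 23]. Tests: 12 box, 1 leaf. Nearest: P3.

== RESULT ==
[0, 6, 13, 17, 19, 22, 15, 5, 20, 21, 16, 23]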